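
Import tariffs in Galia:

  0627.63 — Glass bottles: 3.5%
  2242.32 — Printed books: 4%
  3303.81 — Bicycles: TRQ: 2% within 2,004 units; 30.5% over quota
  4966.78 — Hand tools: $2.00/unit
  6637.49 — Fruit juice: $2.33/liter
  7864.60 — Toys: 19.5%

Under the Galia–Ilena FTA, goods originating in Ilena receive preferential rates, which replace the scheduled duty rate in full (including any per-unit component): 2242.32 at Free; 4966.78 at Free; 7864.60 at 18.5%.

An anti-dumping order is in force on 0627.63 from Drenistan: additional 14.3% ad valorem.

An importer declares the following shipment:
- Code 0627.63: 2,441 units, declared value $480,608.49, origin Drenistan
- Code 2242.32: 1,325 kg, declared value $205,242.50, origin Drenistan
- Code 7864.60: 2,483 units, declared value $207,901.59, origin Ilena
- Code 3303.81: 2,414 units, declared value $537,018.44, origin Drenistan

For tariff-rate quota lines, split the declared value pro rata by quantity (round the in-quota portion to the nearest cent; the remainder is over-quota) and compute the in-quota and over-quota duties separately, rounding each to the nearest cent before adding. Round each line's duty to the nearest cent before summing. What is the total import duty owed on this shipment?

$168,954.62

Line 1 (0627.63, Drenistan, 2,441 units, $480,608.49):
Base rate for 0627.63 is 3.5%.
Additional duty on 0627.63 from Drenistan: +14.3%. Applied ad valorem rate: 3.5% + 14.3% = 17.8%.
Duty = $480,608.49 × 17.8% = $85,548.31.
Line 2 (2242.32, Drenistan, 1,325 kg, $205,242.50):
Base rate for 2242.32 is 4%.
2242.32 has an FTA preferential rate, but origin Drenistan is not Ilena; base rate stands.
Duty = $205,242.50 × 4% = $8,209.70.
Line 3 (7864.60, Ilena, 2,483 units, $207,901.59):
Base rate for 7864.60 is 19.5%.
Origin Ilena qualifies under the Galia–Ilena agreement and 7864.60 is covered: preferential rate 18.5% applies instead.
Duty = $207,901.59 × 18.5% = $38,461.79.
Line 4 (3303.81, Drenistan, 2,414 units, $537,018.44):
Code 3303.81 is under a tariff-rate quota (threshold 2,004 units). In-quota: 2,004 units at 2%; over-quota: 410 units at 30.5%.
Pro-rata value split: in-quota = $537,018.44 × 2,004/2,414 = $445,809.84; over-quota = $537,018.44 − $445,809.84 = $91,208.60.
In-quota duty = $445,809.84 × 2% = $8,916.20. Over-quota duty = $91,208.60 × 30.5% = $27,818.62.
Line duty = $8,916.20 + $27,818.62 = $36,734.82.
Total = $85,548.31 + $8,209.70 + $38,461.79 + $36,734.82 = $168,954.62.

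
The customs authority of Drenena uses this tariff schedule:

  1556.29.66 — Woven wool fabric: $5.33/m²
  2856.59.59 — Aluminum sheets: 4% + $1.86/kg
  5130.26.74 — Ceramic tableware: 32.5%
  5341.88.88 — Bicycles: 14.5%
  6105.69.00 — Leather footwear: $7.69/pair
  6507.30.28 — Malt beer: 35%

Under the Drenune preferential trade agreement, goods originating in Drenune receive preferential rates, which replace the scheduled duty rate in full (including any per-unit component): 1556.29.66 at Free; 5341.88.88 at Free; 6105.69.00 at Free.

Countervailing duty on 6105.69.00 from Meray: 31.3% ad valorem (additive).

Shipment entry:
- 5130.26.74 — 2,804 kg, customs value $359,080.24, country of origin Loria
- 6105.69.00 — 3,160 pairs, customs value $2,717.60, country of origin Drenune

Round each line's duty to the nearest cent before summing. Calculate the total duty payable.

Line 1 (5130.26.74, Loria, 2,804 kg, $359,080.24):
Base rate for 5130.26.74 is 32.5%.
Duty = $359,080.24 × 32.5% = $116,701.08.
Line 2 (6105.69.00, Drenune, 3,160 pairs, $2,717.60):
Base rate for 6105.69.00 is $7.69/pair.
Origin Drenune qualifies under the Drenena–Drenune agreement and 6105.69.00 is covered: preferential rate Free applies instead.
The additional-duty order on 6105.69.00 targets Meray, not Drenune; it does not apply.
Duty = $2,717.60 × 0% = $0.00.
Total = $116,701.08 + $0.00 = $116,701.08.

$116,701.08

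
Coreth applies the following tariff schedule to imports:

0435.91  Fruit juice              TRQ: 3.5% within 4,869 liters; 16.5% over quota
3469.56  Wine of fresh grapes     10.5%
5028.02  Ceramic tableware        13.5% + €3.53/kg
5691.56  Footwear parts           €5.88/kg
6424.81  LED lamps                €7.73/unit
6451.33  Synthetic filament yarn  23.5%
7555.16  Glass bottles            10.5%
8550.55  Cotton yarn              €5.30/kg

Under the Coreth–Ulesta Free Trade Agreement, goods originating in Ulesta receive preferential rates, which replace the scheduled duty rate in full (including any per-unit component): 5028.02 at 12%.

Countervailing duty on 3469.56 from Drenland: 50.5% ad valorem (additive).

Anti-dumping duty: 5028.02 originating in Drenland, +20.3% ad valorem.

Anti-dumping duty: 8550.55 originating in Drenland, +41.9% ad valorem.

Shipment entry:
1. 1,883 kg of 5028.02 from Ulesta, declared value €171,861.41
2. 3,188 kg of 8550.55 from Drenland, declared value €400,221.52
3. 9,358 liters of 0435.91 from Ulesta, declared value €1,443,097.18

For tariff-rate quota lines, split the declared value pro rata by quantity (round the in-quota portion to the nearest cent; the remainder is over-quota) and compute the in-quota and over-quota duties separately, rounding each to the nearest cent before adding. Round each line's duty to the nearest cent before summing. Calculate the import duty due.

Line 1 (5028.02, Ulesta, 1,883 kg, €171,861.41):
Base rate for 5028.02 is 13.5% + €3.53/kg.
Origin Ulesta qualifies under the Coreth–Ulesta agreement and 5028.02 is covered: preferential rate 12% applies instead.
The additional-duty order on 5028.02 targets Drenland, not Ulesta; it does not apply.
Duty = €171,861.41 × 12% = €20,623.37.
Line 2 (8550.55, Drenland, 3,188 kg, €400,221.52):
Base rate for 8550.55 is €5.30/kg.
Additional duty on 8550.55 from Drenland: +41.9% ad valorem. Applied ad valorem rate = 41.9%.
Duty = €400,221.52 × 41.9% + 3,188 × €5.30 = €184,589.22.
Line 3 (0435.91, Ulesta, 9,358 liters, €1,443,097.18):
Code 0435.91 is under a tariff-rate quota (threshold 4,869 liters). In-quota: 4,869 liters at 3.5%; over-quota: 4,489 liters at 16.5%.
Pro-rata value split: in-quota = €1,443,097.18 × 4,869/9,358 = €750,848.49; over-quota = €1,443,097.18 − €750,848.49 = €692,248.69.
In-quota duty = €750,848.49 × 3.5% = €26,279.70. Over-quota duty = €692,248.69 × 16.5% = €114,221.03.
Line duty = €26,279.70 + €114,221.03 = €140,500.73.
Total = €20,623.37 + €184,589.22 + €140,500.73 = €345,713.32.

€345,713.32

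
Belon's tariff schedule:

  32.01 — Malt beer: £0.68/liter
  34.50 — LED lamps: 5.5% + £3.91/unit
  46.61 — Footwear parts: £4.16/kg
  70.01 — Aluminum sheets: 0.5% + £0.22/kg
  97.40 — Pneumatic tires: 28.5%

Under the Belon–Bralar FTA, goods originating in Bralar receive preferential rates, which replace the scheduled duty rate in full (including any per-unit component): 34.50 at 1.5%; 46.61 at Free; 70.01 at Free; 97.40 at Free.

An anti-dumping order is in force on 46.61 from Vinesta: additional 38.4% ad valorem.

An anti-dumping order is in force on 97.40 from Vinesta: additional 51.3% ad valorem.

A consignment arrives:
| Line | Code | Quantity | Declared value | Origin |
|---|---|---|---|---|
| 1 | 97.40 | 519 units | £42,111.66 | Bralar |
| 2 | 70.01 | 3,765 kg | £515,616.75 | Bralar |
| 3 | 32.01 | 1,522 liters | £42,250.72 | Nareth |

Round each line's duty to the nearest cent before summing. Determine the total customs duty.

Line 1 (97.40, Bralar, 519 units, £42,111.66):
Base rate for 97.40 is 28.5%.
Origin Bralar qualifies under the Belon–Bralar agreement and 97.40 is covered: preferential rate Free applies instead.
The additional-duty order on 97.40 targets Vinesta, not Bralar; it does not apply.
Duty = £42,111.66 × 0% = £0.00.
Line 2 (70.01, Bralar, 3,765 kg, £515,616.75):
Base rate for 70.01 is 0.5% + £0.22/kg.
Origin Bralar qualifies under the Belon–Bralar agreement and 70.01 is covered: preferential rate Free applies instead.
Duty = £515,616.75 × 0% = £0.00.
Line 3 (32.01, Nareth, 1,522 liters, £42,250.72):
Base rate for 32.01 is £0.68/liter.
Duty = 1,522 × £0.68 = £1,034.96.
Total = £0.00 + £0.00 + £1,034.96 = £1,034.96.

£1,034.96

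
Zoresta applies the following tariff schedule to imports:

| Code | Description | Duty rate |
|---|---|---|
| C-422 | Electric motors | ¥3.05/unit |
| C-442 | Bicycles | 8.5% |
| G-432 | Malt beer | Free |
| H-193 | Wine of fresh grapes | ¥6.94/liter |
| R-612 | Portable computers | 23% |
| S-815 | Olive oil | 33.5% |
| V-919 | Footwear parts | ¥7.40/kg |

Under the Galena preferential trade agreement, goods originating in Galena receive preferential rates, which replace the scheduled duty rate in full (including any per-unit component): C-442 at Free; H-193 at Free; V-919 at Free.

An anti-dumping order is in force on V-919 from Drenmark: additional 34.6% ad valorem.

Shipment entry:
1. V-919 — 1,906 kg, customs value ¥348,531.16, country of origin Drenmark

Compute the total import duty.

¥134,696.18

Line 1 (V-919, Drenmark, 1,906 kg, ¥348,531.16):
Base rate for V-919 is ¥7.40/kg.
V-919 has an FTA preferential rate, but origin Drenmark is not Galena; base rate stands.
Additional duty on V-919 from Drenmark: +34.6% ad valorem. Applied ad valorem rate = 34.6%.
Duty = ¥348,531.16 × 34.6% + 1,906 × ¥7.40 = ¥134,696.18.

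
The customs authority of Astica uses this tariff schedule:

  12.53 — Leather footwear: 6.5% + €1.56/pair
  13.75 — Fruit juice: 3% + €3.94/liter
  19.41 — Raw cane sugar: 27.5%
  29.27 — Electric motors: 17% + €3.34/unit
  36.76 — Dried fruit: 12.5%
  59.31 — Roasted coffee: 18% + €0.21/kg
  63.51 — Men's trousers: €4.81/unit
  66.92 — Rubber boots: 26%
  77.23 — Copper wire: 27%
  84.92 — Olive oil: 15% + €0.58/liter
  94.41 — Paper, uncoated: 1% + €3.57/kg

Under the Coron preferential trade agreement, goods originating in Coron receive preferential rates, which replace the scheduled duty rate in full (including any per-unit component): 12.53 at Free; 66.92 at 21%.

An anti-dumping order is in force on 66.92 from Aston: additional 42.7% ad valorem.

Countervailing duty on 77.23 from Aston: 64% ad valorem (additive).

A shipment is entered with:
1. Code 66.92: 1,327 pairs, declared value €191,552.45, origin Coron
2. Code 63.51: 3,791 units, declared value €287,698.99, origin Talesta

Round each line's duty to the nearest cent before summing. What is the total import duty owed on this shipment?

Line 1 (66.92, Coron, 1,327 pairs, €191,552.45):
Base rate for 66.92 is 26%.
Origin Coron qualifies under the Astica–Coron agreement and 66.92 is covered: preferential rate 21% applies instead.
The additional-duty order on 66.92 targets Aston, not Coron; it does not apply.
Duty = €191,552.45 × 21% = €40,226.01.
Line 2 (63.51, Talesta, 3,791 units, €287,698.99):
Base rate for 63.51 is €4.81/unit.
Duty = 3,791 × €4.81 = €18,234.71.
Total = €40,226.01 + €18,234.71 = €58,460.72.

€58,460.72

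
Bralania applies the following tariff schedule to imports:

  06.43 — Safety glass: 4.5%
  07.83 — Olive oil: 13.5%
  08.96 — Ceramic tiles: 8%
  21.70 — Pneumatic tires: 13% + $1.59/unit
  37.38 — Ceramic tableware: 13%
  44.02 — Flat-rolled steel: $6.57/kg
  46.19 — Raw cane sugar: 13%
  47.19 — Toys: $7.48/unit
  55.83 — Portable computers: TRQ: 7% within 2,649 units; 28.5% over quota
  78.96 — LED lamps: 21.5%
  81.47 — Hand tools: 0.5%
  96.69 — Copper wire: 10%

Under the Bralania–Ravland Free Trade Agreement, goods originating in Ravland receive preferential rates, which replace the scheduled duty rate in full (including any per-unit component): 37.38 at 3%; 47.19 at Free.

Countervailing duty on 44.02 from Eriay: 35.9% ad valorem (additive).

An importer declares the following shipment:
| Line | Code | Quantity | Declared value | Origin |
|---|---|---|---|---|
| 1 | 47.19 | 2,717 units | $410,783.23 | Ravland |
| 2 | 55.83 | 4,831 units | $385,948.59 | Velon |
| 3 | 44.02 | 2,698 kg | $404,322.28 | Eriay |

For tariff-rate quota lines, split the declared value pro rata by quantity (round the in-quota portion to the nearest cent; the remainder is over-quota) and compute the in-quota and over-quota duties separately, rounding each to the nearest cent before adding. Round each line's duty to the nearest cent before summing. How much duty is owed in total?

Line 1 (47.19, Ravland, 2,717 units, $410,783.23):
Base rate for 47.19 is $7.48/unit.
Origin Ravland qualifies under the Bralania–Ravland agreement and 47.19 is covered: preferential rate Free applies instead.
Duty = $410,783.23 × 0% = $0.00.
Line 2 (55.83, Velon, 4,831 units, $385,948.59):
Code 55.83 is under a tariff-rate quota (threshold 2,649 units). In-quota: 2,649 units at 7%; over-quota: 2,182 units at 28.5%.
Pro-rata value split: in-quota = $385,948.59 × 2,649/4,831 = $211,628.61; over-quota = $385,948.59 − $211,628.61 = $174,319.98.
In-quota duty = $211,628.61 × 7% = $14,814.00. Over-quota duty = $174,319.98 × 28.5% = $49,681.19.
Line duty = $14,814.00 + $49,681.19 = $64,495.19.
Line 3 (44.02, Eriay, 2,698 kg, $404,322.28):
Base rate for 44.02 is $6.57/kg.
Additional duty on 44.02 from Eriay: +35.9% ad valorem. Applied ad valorem rate = 35.9%.
Duty = $404,322.28 × 35.9% + 2,698 × $6.57 = $162,877.56.
Total = $0.00 + $64,495.19 + $162,877.56 = $227,372.75.

$227,372.75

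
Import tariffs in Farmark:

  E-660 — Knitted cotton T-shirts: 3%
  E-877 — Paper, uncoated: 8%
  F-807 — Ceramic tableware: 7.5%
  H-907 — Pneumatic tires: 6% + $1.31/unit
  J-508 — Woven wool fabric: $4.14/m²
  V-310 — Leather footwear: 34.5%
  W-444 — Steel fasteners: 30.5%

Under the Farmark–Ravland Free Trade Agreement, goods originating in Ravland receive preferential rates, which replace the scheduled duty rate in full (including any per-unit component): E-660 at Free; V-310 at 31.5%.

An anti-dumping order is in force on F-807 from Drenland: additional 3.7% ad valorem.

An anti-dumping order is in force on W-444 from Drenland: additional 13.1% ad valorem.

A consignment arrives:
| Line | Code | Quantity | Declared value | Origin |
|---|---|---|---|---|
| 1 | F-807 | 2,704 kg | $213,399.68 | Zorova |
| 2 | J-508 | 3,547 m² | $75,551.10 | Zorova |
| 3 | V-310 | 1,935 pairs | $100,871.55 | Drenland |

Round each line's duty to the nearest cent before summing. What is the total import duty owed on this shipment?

Line 1 (F-807, Zorova, 2,704 kg, $213,399.68):
Base rate for F-807 is 7.5%.
The additional-duty order on F-807 targets Drenland, not Zorova; it does not apply.
Duty = $213,399.68 × 7.5% = $16,004.98.
Line 2 (J-508, Zorova, 3,547 m², $75,551.10):
Base rate for J-508 is $4.14/m².
Duty = 3,547 × $4.14 = $14,684.58.
Line 3 (V-310, Drenland, 1,935 pairs, $100,871.55):
Base rate for V-310 is 34.5%.
V-310 has an FTA preferential rate, but origin Drenland is not Ravland; base rate stands.
Duty = $100,871.55 × 34.5% = $34,800.68.
Total = $16,004.98 + $14,684.58 + $34,800.68 = $65,490.24.

$65,490.24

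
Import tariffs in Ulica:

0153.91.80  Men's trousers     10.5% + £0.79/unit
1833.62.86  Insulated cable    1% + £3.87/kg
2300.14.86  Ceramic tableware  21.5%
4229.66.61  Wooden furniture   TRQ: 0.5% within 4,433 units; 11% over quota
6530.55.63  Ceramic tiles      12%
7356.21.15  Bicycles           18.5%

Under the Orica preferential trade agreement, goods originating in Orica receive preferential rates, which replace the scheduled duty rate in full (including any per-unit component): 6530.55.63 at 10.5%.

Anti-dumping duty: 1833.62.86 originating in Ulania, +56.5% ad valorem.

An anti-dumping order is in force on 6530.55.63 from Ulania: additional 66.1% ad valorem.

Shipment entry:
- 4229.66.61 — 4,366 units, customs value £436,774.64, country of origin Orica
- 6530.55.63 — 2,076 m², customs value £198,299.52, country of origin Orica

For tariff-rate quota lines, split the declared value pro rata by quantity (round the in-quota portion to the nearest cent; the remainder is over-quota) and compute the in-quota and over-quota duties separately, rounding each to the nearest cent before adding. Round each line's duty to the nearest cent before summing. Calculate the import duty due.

Line 1 (4229.66.61, Orica, 4,366 units, £436,774.64):
Code 4229.66.61 is under a tariff-rate quota (threshold 4,433 units). Quantity 4,366 units is within the quota, so the in-quota rate 0.5% applies to the full value.
Duty = £436,774.64 × 0.5% = £2,183.87.
Line 2 (6530.55.63, Orica, 2,076 m², £198,299.52):
Base rate for 6530.55.63 is 12%.
Origin Orica qualifies under the Ulica–Orica agreement and 6530.55.63 is covered: preferential rate 10.5% applies instead.
The additional-duty order on 6530.55.63 targets Ulania, not Orica; it does not apply.
Duty = £198,299.52 × 10.5% = £20,821.45.
Total = £2,183.87 + £20,821.45 = £23,005.32.

£23,005.32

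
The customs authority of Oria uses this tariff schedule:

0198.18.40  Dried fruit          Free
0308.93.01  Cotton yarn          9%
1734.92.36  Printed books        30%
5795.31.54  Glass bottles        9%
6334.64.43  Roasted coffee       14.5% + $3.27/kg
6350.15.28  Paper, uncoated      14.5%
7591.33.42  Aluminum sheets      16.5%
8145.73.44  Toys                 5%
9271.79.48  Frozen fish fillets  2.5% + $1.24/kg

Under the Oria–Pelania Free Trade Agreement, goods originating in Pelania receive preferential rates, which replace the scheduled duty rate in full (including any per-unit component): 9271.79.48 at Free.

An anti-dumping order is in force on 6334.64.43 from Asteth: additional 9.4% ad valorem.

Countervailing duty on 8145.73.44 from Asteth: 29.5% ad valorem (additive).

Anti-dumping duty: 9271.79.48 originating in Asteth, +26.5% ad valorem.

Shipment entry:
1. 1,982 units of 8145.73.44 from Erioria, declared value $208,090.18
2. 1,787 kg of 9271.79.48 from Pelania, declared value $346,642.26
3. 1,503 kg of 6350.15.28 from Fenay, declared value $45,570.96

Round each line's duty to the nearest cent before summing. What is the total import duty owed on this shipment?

$17,012.30

Line 1 (8145.73.44, Erioria, 1,982 units, $208,090.18):
Base rate for 8145.73.44 is 5%.
The additional-duty order on 8145.73.44 targets Asteth, not Erioria; it does not apply.
Duty = $208,090.18 × 5% = $10,404.51.
Line 2 (9271.79.48, Pelania, 1,787 kg, $346,642.26):
Base rate for 9271.79.48 is 2.5% + $1.24/kg.
Origin Pelania qualifies under the Oria–Pelania agreement and 9271.79.48 is covered: preferential rate Free applies instead.
The additional-duty order on 9271.79.48 targets Asteth, not Pelania; it does not apply.
Duty = $346,642.26 × 0% = $0.00.
Line 3 (6350.15.28, Fenay, 1,503 kg, $45,570.96):
Base rate for 6350.15.28 is 14.5%.
Duty = $45,570.96 × 14.5% = $6,607.79.
Total = $10,404.51 + $0.00 + $6,607.79 = $17,012.30.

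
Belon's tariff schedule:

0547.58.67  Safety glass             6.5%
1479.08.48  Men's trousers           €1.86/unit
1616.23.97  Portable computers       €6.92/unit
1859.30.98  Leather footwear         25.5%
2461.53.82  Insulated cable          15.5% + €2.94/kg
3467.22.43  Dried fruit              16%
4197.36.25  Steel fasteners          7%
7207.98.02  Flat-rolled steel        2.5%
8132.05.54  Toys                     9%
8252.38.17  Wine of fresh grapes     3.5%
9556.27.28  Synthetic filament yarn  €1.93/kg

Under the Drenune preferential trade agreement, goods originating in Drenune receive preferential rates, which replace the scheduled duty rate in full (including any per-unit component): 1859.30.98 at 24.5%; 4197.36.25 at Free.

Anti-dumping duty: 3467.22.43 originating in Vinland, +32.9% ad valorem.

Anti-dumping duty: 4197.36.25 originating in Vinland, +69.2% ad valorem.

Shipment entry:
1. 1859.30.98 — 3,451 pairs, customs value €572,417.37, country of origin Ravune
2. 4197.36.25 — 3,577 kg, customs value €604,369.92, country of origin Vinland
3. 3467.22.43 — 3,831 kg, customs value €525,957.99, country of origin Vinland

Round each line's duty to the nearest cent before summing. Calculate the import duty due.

€863,689.77

Line 1 (1859.30.98, Ravune, 3,451 pairs, €572,417.37):
Base rate for 1859.30.98 is 25.5%.
1859.30.98 has an FTA preferential rate, but origin Ravune is not Drenune; base rate stands.
Duty = €572,417.37 × 25.5% = €145,966.43.
Line 2 (4197.36.25, Vinland, 3,577 kg, €604,369.92):
Base rate for 4197.36.25 is 7%.
4197.36.25 has an FTA preferential rate, but origin Vinland is not Drenune; base rate stands.
Additional duty on 4197.36.25 from Vinland: +69.2%. Applied ad valorem rate: 7% + 69.2% = 76.2%.
Duty = €604,369.92 × 76.2% = €460,529.88.
Line 3 (3467.22.43, Vinland, 3,831 kg, €525,957.99):
Base rate for 3467.22.43 is 16%.
Additional duty on 3467.22.43 from Vinland: +32.9%. Applied ad valorem rate: 16% + 32.9% = 48.9%.
Duty = €525,957.99 × 48.9% = €257,193.46.
Total = €145,966.43 + €460,529.88 + €257,193.46 = €863,689.77.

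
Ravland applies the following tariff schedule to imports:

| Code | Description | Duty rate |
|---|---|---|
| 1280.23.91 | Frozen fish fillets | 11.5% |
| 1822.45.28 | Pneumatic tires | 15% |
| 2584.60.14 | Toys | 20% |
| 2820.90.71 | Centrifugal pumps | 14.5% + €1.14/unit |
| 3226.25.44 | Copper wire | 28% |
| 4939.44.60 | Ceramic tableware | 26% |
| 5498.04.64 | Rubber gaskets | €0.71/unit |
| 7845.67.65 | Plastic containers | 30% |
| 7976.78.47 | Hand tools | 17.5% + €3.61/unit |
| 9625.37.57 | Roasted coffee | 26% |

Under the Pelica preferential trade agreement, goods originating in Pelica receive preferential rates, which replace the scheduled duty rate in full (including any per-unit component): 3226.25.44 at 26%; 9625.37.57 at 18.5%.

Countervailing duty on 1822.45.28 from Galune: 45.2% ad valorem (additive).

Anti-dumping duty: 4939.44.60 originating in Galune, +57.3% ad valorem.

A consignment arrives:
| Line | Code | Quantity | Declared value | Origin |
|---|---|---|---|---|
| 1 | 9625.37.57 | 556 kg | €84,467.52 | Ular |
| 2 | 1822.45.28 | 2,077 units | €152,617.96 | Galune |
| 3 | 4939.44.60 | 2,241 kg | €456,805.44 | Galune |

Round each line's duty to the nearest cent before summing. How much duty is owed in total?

Line 1 (9625.37.57, Ular, 556 kg, €84,467.52):
Base rate for 9625.37.57 is 26%.
9625.37.57 has an FTA preferential rate, but origin Ular is not Pelica; base rate stands.
Duty = €84,467.52 × 26% = €21,961.56.
Line 2 (1822.45.28, Galune, 2,077 units, €152,617.96):
Base rate for 1822.45.28 is 15%.
Additional duty on 1822.45.28 from Galune: +45.2%. Applied ad valorem rate: 15% + 45.2% = 60.2%.
Duty = €152,617.96 × 60.2% = €91,876.01.
Line 3 (4939.44.60, Galune, 2,241 kg, €456,805.44):
Base rate for 4939.44.60 is 26%.
Additional duty on 4939.44.60 from Galune: +57.3%. Applied ad valorem rate: 26% + 57.3% = 83.3%.
Duty = €456,805.44 × 83.3% = €380,518.93.
Total = €21,961.56 + €91,876.01 + €380,518.93 = €494,356.50.

€494,356.50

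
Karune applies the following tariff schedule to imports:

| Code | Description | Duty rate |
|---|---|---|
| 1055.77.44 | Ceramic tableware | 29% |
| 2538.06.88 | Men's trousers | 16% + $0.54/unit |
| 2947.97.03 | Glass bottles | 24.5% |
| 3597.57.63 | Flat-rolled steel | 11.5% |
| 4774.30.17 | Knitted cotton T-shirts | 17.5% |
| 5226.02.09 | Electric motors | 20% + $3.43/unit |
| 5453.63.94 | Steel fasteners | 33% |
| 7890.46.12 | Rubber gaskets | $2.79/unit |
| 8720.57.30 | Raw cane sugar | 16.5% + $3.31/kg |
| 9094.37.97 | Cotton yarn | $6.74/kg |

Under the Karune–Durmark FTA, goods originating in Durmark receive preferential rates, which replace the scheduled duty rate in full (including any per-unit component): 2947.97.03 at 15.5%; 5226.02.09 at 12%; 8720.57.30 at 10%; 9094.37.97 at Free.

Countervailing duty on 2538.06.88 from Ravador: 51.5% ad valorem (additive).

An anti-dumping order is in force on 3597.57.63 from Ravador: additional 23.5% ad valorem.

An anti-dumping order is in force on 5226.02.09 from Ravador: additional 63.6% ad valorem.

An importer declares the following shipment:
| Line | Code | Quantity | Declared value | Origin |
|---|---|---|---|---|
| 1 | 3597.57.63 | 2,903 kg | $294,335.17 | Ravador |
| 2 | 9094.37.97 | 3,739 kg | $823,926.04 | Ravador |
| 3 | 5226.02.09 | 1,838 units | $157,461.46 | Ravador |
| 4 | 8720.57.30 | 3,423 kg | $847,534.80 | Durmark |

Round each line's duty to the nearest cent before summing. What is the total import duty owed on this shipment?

Line 1 (3597.57.63, Ravador, 2,903 kg, $294,335.17):
Base rate for 3597.57.63 is 11.5%.
Additional duty on 3597.57.63 from Ravador: +23.5%. Applied ad valorem rate: 11.5% + 23.5% = 35%.
Duty = $294,335.17 × 35% = $103,017.31.
Line 2 (9094.37.97, Ravador, 3,739 kg, $823,926.04):
Base rate for 9094.37.97 is $6.74/kg.
9094.37.97 has an FTA preferential rate, but origin Ravador is not Durmark; base rate stands.
Duty = 3,739 × $6.74 = $25,200.86.
Line 3 (5226.02.09, Ravador, 1,838 units, $157,461.46):
Base rate for 5226.02.09 is 20% + $3.43/unit.
5226.02.09 has an FTA preferential rate, but origin Ravador is not Durmark; base rate stands.
Additional duty on 5226.02.09 from Ravador: +63.6%. Applied ad valorem rate: 20% + 63.6% = 83.6%.
Duty = $157,461.46 × 83.6% + 1,838 × $3.43 = $137,942.12.
Line 4 (8720.57.30, Durmark, 3,423 kg, $847,534.80):
Base rate for 8720.57.30 is 16.5% + $3.31/kg.
Origin Durmark qualifies under the Karune–Durmark agreement and 8720.57.30 is covered: preferential rate 10% applies instead.
Duty = $847,534.80 × 10% = $84,753.48.
Total = $103,017.31 + $25,200.86 + $137,942.12 + $84,753.48 = $350,913.77.

$350,913.77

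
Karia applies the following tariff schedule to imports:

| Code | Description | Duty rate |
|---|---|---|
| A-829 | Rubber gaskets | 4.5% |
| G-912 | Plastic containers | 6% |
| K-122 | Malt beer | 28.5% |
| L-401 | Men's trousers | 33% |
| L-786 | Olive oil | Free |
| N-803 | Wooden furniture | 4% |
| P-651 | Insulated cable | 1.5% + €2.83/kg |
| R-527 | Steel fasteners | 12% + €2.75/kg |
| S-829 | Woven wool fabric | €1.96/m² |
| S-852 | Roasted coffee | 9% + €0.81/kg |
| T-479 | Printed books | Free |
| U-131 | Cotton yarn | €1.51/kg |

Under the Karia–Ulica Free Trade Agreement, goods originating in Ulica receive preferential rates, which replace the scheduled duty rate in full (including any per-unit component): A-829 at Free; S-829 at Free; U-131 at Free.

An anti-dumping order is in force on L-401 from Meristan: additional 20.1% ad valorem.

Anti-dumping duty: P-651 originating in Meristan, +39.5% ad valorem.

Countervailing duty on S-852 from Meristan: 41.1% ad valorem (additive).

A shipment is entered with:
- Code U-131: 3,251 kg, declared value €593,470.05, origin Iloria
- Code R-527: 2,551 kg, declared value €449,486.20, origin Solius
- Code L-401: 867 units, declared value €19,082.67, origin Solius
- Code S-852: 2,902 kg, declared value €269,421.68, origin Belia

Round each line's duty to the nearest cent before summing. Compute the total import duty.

€98,758.45

Line 1 (U-131, Iloria, 3,251 kg, €593,470.05):
Base rate for U-131 is €1.51/kg.
U-131 has an FTA preferential rate, but origin Iloria is not Ulica; base rate stands.
Duty = 3,251 × €1.51 = €4,909.01.
Line 2 (R-527, Solius, 2,551 kg, €449,486.20):
Base rate for R-527 is 12% + €2.75/kg.
Duty = €449,486.20 × 12% + 2,551 × €2.75 = €60,953.59.
Line 3 (L-401, Solius, 867 units, €19,082.67):
Base rate for L-401 is 33%.
The additional-duty order on L-401 targets Meristan, not Solius; it does not apply.
Duty = €19,082.67 × 33% = €6,297.28.
Line 4 (S-852, Belia, 2,902 kg, €269,421.68):
Base rate for S-852 is 9% + €0.81/kg.
The additional-duty order on S-852 targets Meristan, not Belia; it does not apply.
Duty = €269,421.68 × 9% + 2,902 × €0.81 = €26,598.57.
Total = €4,909.01 + €60,953.59 + €6,297.28 + €26,598.57 = €98,758.45.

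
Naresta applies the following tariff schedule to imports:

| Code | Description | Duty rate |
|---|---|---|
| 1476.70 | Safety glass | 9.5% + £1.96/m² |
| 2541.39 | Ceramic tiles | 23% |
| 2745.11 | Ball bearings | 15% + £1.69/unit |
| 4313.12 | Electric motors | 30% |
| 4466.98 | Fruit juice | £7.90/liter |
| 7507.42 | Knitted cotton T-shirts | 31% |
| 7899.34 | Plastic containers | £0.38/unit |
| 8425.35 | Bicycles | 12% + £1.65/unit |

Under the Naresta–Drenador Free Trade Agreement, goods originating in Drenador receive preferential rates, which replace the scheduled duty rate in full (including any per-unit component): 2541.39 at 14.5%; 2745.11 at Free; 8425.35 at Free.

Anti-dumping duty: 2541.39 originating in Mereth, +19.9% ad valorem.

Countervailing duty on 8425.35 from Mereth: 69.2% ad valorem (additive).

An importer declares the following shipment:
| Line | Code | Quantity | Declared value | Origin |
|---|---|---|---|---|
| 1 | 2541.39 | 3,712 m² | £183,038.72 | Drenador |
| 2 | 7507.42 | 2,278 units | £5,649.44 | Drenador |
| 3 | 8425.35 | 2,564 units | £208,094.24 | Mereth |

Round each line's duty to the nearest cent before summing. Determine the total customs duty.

£201,495.06

Line 1 (2541.39, Drenador, 3,712 m², £183,038.72):
Base rate for 2541.39 is 23%.
Origin Drenador qualifies under the Naresta–Drenador agreement and 2541.39 is covered: preferential rate 14.5% applies instead.
The additional-duty order on 2541.39 targets Mereth, not Drenador; it does not apply.
Duty = £183,038.72 × 14.5% = £26,540.61.
Line 2 (7507.42, Drenador, 2,278 units, £5,649.44):
Base rate for 7507.42 is 31%.
Origin Drenador is the FTA partner but 7507.42 is not on the preference list; base rate stands.
Duty = £5,649.44 × 31% = £1,751.33.
Line 3 (8425.35, Mereth, 2,564 units, £208,094.24):
Base rate for 8425.35 is 12% + £1.65/unit.
8425.35 has an FTA preferential rate, but origin Mereth is not Drenador; base rate stands.
Additional duty on 8425.35 from Mereth: +69.2%. Applied ad valorem rate: 12% + 69.2% = 81.2%.
Duty = £208,094.24 × 81.2% + 2,564 × £1.65 = £173,203.12.
Total = £26,540.61 + £1,751.33 + £173,203.12 = £201,495.06.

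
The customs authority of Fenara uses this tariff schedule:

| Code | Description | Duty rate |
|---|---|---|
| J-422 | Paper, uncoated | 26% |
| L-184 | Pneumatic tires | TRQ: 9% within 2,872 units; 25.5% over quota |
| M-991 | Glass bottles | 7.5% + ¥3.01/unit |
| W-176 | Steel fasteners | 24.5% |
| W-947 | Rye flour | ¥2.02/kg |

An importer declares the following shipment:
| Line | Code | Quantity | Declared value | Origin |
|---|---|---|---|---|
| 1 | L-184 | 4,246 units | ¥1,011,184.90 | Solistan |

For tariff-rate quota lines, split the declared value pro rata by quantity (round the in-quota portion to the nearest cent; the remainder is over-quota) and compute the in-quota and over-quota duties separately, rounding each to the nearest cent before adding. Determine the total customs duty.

Line 1 (L-184, Solistan, 4,246 units, ¥1,011,184.90):
Code L-184 is under a tariff-rate quota (threshold 2,872 units). In-quota: 2,872 units at 9%; over-quota: 1,374 units at 25.5%.
Pro-rata value split: in-quota = ¥1,011,184.90 × 2,872/4,246 = ¥683,966.80; over-quota = ¥1,011,184.90 − ¥683,966.80 = ¥327,218.10.
In-quota duty = ¥683,966.80 × 9% = ¥61,557.01. Over-quota duty = ¥327,218.10 × 25.5% = ¥83,440.62.
Line duty = ¥61,557.01 + ¥83,440.62 = ¥144,997.63.

¥144,997.63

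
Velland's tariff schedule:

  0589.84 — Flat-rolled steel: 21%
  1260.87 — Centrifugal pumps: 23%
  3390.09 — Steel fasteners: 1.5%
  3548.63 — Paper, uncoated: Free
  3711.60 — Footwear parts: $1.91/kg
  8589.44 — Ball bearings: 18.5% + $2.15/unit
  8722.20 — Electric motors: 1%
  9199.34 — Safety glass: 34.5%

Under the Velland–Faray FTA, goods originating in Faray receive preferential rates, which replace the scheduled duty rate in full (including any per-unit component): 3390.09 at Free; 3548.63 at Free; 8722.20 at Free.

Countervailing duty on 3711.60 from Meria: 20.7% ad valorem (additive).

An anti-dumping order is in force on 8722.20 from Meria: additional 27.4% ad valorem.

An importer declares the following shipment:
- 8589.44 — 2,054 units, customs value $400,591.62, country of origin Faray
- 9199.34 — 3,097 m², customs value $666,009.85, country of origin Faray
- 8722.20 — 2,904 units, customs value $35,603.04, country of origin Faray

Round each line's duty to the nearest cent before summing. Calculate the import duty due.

Line 1 (8589.44, Faray, 2,054 units, $400,591.62):
Base rate for 8589.44 is 18.5% + $2.15/unit.
Origin Faray is the FTA partner but 8589.44 is not on the preference list; base rate stands.
Duty = $400,591.62 × 18.5% + 2,054 × $2.15 = $78,525.55.
Line 2 (9199.34, Faray, 3,097 m², $666,009.85):
Base rate for 9199.34 is 34.5%.
Origin Faray is the FTA partner but 9199.34 is not on the preference list; base rate stands.
Duty = $666,009.85 × 34.5% = $229,773.40.
Line 3 (8722.20, Faray, 2,904 units, $35,603.04):
Base rate for 8722.20 is 1%.
Origin Faray qualifies under the Velland–Faray agreement and 8722.20 is covered: preferential rate Free applies instead.
The additional-duty order on 8722.20 targets Meria, not Faray; it does not apply.
Duty = $35,603.04 × 0% = $0.00.
Total = $78,525.55 + $229,773.40 + $0.00 = $308,298.95.

$308,298.95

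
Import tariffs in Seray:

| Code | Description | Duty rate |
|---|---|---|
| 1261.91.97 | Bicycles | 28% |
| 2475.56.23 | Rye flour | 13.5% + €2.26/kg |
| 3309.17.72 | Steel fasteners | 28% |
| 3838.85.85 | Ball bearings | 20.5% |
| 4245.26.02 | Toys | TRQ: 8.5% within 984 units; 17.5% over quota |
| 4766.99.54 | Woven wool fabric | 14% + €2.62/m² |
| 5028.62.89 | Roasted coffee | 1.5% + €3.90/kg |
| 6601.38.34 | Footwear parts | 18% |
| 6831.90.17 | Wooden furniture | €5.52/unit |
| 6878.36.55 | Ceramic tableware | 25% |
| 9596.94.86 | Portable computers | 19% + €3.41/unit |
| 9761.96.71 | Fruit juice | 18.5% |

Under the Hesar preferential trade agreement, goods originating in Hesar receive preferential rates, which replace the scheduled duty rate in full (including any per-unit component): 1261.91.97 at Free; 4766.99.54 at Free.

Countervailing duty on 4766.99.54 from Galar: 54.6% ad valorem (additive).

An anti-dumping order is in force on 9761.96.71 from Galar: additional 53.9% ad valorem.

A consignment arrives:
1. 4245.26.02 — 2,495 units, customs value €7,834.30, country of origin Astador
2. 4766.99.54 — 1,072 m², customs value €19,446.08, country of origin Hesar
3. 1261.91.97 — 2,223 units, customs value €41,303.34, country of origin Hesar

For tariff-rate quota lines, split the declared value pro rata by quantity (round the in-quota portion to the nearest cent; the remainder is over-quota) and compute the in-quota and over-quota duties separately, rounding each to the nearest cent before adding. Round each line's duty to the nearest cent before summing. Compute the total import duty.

Line 1 (4245.26.02, Astador, 2,495 units, €7,834.30):
Code 4245.26.02 is under a tariff-rate quota (threshold 984 units). In-quota: 984 units at 8.5%; over-quota: 1,511 units at 17.5%.
Pro-rata value split: in-quota = €7,834.30 × 984/2,495 = €3,089.76; over-quota = €7,834.30 − €3,089.76 = €4,744.54.
In-quota duty = €3,089.76 × 8.5% = €262.63. Over-quota duty = €4,744.54 × 17.5% = €830.29.
Line duty = €262.63 + €830.29 = €1,092.92.
Line 2 (4766.99.54, Hesar, 1,072 m², €19,446.08):
Base rate for 4766.99.54 is 14% + €2.62/m².
Origin Hesar qualifies under the Seray–Hesar agreement and 4766.99.54 is covered: preferential rate Free applies instead.
The additional-duty order on 4766.99.54 targets Galar, not Hesar; it does not apply.
Duty = €19,446.08 × 0% = €0.00.
Line 3 (1261.91.97, Hesar, 2,223 units, €41,303.34):
Base rate for 1261.91.97 is 28%.
Origin Hesar qualifies under the Seray–Hesar agreement and 1261.91.97 is covered: preferential rate Free applies instead.
Duty = €41,303.34 × 0% = €0.00.
Total = €1,092.92 + €0.00 + €0.00 = €1,092.92.

€1,092.92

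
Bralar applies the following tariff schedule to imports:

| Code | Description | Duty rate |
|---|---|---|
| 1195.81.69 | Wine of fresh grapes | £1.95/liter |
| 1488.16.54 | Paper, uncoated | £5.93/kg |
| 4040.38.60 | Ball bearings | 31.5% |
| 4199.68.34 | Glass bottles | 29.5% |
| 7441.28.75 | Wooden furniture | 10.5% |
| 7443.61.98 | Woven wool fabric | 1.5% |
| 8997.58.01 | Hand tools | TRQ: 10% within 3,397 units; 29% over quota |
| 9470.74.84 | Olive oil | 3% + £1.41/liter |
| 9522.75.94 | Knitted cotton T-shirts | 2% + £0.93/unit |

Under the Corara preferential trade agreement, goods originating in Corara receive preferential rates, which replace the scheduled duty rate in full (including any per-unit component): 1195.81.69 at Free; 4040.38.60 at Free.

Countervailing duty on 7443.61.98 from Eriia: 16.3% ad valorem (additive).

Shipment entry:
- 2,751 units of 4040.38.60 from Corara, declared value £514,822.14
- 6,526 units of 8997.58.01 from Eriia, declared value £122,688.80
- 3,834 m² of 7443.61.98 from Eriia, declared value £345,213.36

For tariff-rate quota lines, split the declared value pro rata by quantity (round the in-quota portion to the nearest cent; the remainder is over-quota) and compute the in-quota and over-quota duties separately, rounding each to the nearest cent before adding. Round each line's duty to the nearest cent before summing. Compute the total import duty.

£84,893.65

Line 1 (4040.38.60, Corara, 2,751 units, £514,822.14):
Base rate for 4040.38.60 is 31.5%.
Origin Corara qualifies under the Bralar–Corara agreement and 4040.38.60 is covered: preferential rate Free applies instead.
Duty = £514,822.14 × 0% = £0.00.
Line 2 (8997.58.01, Eriia, 6,526 units, £122,688.80):
Code 8997.58.01 is under a tariff-rate quota (threshold 3,397 units). In-quota: 3,397 units at 10%; over-quota: 3,129 units at 29%.
Pro-rata value split: in-quota = £122,688.80 × 3,397/6,526 = £63,863.60; over-quota = £122,688.80 − £63,863.60 = £58,825.20.
In-quota duty = £63,863.60 × 10% = £6,386.36. Over-quota duty = £58,825.20 × 29% = £17,059.31.
Line duty = £6,386.36 + £17,059.31 = £23,445.67.
Line 3 (7443.61.98, Eriia, 3,834 m², £345,213.36):
Base rate for 7443.61.98 is 1.5%.
Additional duty on 7443.61.98 from Eriia: +16.3%. Applied ad valorem rate: 1.5% + 16.3% = 17.8%.
Duty = £345,213.36 × 17.8% = £61,447.98.
Total = £0.00 + £23,445.67 + £61,447.98 = £84,893.65.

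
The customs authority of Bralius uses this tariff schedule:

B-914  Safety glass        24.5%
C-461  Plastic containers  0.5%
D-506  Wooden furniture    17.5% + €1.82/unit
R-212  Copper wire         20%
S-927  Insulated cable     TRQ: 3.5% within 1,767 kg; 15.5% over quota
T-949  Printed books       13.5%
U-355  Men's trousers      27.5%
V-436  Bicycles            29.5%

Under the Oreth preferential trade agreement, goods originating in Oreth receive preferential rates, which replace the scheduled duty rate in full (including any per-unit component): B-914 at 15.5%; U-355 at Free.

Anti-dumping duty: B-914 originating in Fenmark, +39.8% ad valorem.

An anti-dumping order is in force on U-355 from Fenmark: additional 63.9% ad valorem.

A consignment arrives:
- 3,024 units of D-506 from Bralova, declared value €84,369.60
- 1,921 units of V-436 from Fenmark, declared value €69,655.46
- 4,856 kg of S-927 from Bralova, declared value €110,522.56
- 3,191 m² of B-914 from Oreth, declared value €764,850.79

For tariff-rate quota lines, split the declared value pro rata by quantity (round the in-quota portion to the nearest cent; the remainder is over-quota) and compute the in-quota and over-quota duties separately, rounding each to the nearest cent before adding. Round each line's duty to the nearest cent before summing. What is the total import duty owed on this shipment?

€171,673.55

Line 1 (D-506, Bralova, 3,024 units, €84,369.60):
Base rate for D-506 is 17.5% + €1.82/unit.
Duty = €84,369.60 × 17.5% + 3,024 × €1.82 = €20,268.36.
Line 2 (V-436, Fenmark, 1,921 units, €69,655.46):
Base rate for V-436 is 29.5%.
Duty = €69,655.46 × 29.5% = €20,548.36.
Line 3 (S-927, Bralova, 4,856 kg, €110,522.56):
Code S-927 is under a tariff-rate quota (threshold 1,767 kg). In-quota: 1,767 kg at 3.5%; over-quota: 3,089 kg at 15.5%.
Pro-rata value split: in-quota = €110,522.56 × 1,767/4,856 = €40,216.92; over-quota = €110,522.56 − €40,216.92 = €70,305.64.
In-quota duty = €40,216.92 × 3.5% = €1,407.59. Over-quota duty = €70,305.64 × 15.5% = €10,897.37.
Line duty = €1,407.59 + €10,897.37 = €12,304.96.
Line 4 (B-914, Oreth, 3,191 m², €764,850.79):
Base rate for B-914 is 24.5%.
Origin Oreth qualifies under the Bralius–Oreth agreement and B-914 is covered: preferential rate 15.5% applies instead.
The additional-duty order on B-914 targets Fenmark, not Oreth; it does not apply.
Duty = €764,850.79 × 15.5% = €118,551.87.
Total = €20,268.36 + €20,548.36 + €12,304.96 + €118,551.87 = €171,673.55.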